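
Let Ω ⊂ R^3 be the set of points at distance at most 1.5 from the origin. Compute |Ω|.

V = 9·π/2 ≈ 14.1372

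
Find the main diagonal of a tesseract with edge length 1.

||(1,1,...,1)|| = √(4)·1 = 2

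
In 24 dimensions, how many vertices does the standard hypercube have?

An n-cube has 2^n vertices; for n = 24 that is 2^24 = 16777216.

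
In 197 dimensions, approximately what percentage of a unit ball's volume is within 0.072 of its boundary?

1 - (1-0.072)^197 ≈ 0.9999995955 ≈ 99.999960%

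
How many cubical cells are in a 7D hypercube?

Number of 3-faces = C(7,3) · 2^(7-3) = 35 · 16 = 560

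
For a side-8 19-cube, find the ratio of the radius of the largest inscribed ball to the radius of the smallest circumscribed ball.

Ratio = (s/2)/(s√19/2) = 19^(-1/2) ≈ 0.229416.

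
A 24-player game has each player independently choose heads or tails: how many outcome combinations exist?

An n-cube has 2^n vertices; for n = 24 that is 2^24 = 16777216.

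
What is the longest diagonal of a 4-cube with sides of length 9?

Diagonal = √4 · 9 = 18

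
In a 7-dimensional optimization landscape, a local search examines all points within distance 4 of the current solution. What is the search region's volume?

V_7(4) = π^(7/2) · (4)^7 / Γ(7/2 + 1) = 262144·π^3/105 ≈ 77410.6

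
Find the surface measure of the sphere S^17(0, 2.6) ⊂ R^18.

S = n·V_n(r)/r = 18·V_18(2.6)/2.6 (volume-to-surface relation), giving 1.67651e+07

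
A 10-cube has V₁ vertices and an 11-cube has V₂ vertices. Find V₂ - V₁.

V₁ = 2^10 = 1024. V₂ = 2^11 = 2048. V₂ - V₁ = 1024.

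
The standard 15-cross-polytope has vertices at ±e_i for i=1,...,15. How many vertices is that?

The 15-dimensional cross-polytope has 2n = 2·15 = 30 vertices.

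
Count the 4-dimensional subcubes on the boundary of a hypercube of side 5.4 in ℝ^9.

An n-cube has C(n,k)·2^(n-k) k-faces. Here C(9,4)·2^5 = 126·32 = 4032.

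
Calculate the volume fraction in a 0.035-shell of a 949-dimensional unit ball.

V(inner)/V(outer) = ((1-0.035)/1)^949 ≈ 2.072e-15, so the shell fraction is 1 - 2.072e-15.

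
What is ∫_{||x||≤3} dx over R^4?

Volume = π^{4/2}·(3)^4/Γ(3) = 81·π^2/2 ≈ 399.719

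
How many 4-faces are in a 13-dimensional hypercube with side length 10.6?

An n-cube has C(n,k)·2^(n-k) k-faces. Here C(13,4)·2^9 = 715·512 = 366080.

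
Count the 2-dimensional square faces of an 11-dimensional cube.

Choose 2 of 11 axes to span the face (C(11,2) = 55 ways), then fix each of the remaining 9 coordinates at one of its two extreme values (2^9 = 512 ways): 55·512 = 28160.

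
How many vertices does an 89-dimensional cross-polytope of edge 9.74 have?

The vertices are ±e_1, ..., ±e_89, so there are 2·89 = 178.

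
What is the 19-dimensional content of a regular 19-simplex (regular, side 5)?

V_19 = √(20) · 5^19 / (19! · 2^(19/2)) ≈ 9.68424e-07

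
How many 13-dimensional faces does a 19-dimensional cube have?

f_13(19-cube) = (19 choose 13) · 2^6 = 1736448.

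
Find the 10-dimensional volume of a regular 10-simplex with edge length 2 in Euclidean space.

For a regular n-simplex with edge a, V = (a^n / n!)·√((n+1)/2^n). With a=2, n=10: V ≈ 2.92471e-05.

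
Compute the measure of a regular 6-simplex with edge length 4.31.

Volume = 4.31^6 · √(7/2^6) / 6! ≈ 2.94435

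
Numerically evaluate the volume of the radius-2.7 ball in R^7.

The n-ball volume is π^(n/2)·r^n/Γ(n/2+1). With n=7, r=2.7: V ≈ 4942.27.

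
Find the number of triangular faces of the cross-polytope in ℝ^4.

Each 2-face is the convex hull of 3 vertices, one chosen as ±e_i from each of 3 distinct axes: 2^3·C(4,3) = 32.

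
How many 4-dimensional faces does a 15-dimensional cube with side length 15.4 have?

f_4(15-cube) = (15 choose 4) · 2^11 = 2795520.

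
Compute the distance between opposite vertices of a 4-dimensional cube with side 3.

Diagonal = √4 · 3 = 6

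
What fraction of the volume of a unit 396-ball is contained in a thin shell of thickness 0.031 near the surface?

V(inner)/V(outer) = ((1-0.031)/1)^396 ≈ 3.839e-06, so the shell fraction is 0.999996161.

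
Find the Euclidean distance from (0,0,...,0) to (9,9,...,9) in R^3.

||(9,9,...,9)|| = √(3)·9 ≈ 15.5885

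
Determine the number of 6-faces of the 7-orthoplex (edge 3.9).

f_6(7-orthoplex) = 2^7 · (7 choose 7) = 128.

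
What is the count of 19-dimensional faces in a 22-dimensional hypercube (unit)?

An n-cube has C(n,k)·2^(n-k) k-faces. Here C(22,19)·2^3 = 1540·8 = 12320.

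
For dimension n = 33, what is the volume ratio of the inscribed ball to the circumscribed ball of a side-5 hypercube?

V_in / V_out = (r_in/r_out)^33 = (1/√33)^33 = 33^(-33/2) ≈ 8.80076e-26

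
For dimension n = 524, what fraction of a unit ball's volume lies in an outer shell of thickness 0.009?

1 - (1-0.009)^524 ≈ 0.991238 ≈ 99.12%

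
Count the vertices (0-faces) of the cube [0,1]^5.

Number of vertices = 2^5 = 32.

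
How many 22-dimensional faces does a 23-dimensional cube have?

f_22(23-cube) = (23 choose 22) · 2^1 = 46.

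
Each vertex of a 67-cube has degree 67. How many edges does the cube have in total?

An n-cube has n·2^(n-1) edges. With n = 67: 67·73786976294838206464 = 4943727411754159833088.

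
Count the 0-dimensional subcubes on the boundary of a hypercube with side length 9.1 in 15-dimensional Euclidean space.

An n-cube has C(n,k)·2^(n-k) k-faces. Here C(15,0)·2^15 = 1·32768 = 32768.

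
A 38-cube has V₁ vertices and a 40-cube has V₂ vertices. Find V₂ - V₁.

V₁ = 2^38 = 274877906944. V₂ = 2^40 = 1099511627776. V₂ - V₁ = 824633720832.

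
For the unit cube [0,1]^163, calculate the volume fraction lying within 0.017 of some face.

The inner cube has side 1-2·0.017 = 0.966 and volume (0.966)^163 ≈ 0.003559, so the shell holds 0.996441 of the volume.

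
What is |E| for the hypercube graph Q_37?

Number of 1-faces = C(37,1)·2^(37-1) = 37·68719476736 = 2542620639232.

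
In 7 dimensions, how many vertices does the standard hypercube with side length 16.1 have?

Each vertex is a binary string of length 7, so there are 2^7 = 128.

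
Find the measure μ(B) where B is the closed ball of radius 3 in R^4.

V_4(3) = π^(4/2) · (3)^4 / Γ(4/2 + 1) = 81·π^2/2 ≈ 399.719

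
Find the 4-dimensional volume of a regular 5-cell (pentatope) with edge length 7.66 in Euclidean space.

V = (7.66^4 / 4!) · √((4+1) / 2^4) ≈ 80.1916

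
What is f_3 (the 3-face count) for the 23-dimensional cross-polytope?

Number of 3-faces = 2^(3+1) · C(23,3+1) = 16 · 8855 = 141680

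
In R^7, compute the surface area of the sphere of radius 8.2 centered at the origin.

S_7(8.2) = 2·π^(7/2)·(8.2)^6 / Γ(7/2) ≈ 1.00545e+07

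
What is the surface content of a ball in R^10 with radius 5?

|∂B_10(5)| = 1953125·π^5/12 ≈ 4.98079e+07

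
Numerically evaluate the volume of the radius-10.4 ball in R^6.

V_6(10.4) = π^(6/2) · (10.4)^6 / Γ(6/2 + 1) ≈ 6.53881e+06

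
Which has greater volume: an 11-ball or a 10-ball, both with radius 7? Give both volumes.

V_11(7) ≈ 3.72549e+09. V_10(7) ≈ 7.20358e+08. The 11-ball is larger.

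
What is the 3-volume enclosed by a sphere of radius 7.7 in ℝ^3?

Volume = π^{3/2}·(7.7)^3/Γ(5/2) ≈ 1912.32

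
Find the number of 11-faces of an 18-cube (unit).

An n-cube has C(n,k)·2^(n-k) k-faces. Here C(18,11)·2^7 = 31824·128 = 4073472.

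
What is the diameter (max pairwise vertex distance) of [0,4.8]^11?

d = √(4.8² + 4.8² + ... + 4.8²) [11 terms] = √(11·4.8²) = 4.8√11 ≈ 15.9198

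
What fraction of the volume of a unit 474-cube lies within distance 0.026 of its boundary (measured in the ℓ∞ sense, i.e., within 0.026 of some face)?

The inner cube has side 1-2·0.026 = 0.948 and volume (0.948)^474 ≈ 1.017e-11, so the shell holds 1 - 1.017e-11 of the volume.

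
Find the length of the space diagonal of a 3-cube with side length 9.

The space diagonal of an n-cube of side s is s√n. Here 9·√3 ≈ 15.5885.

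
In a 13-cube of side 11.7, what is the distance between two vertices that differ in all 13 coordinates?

||(11.7,11.7,...,11.7)|| = √(13)·11.7 ≈ 42.1849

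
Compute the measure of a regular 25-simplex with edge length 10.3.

For a regular n-simplex with edge a, V = (a^n / n!)·√((n+1)/2^n). With a=10.3, n=25: V ≈ 0.00118822.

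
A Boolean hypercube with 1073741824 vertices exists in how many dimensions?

2^n = 1073741824 ⇒ n = log_2(1073741824) = 30.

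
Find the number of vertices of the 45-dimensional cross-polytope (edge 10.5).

Number of vertices = 2n = 90.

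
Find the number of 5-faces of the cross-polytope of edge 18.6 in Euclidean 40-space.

Number of 5-faces = 2^(5+1) · C(40,5+1) = 64 · 3838380 = 245656320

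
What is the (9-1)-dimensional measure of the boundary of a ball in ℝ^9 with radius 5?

The surface area of an n-ball is 2π^(n/2) r^(n-1) / Γ(n/2). For n=9, r=5: 2500000·π^4/21 ≈ 1.15963e+07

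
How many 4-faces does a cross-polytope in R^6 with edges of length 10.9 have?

Each 4-face is the convex hull of 5 vertices, one chosen as ±e_i from each of 5 distinct axes: 2^5·C(6,5) = 192.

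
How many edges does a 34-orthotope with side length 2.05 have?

Each of the 2^34 = 17179869184 vertices has degree 34; total edges = 34·2^34/2 = 292057776128.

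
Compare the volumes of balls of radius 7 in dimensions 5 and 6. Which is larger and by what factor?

V_5(7) ≈ 88468.5, V_6(7) ≈ 607976. The 6-ball is larger by a factor of 6.872.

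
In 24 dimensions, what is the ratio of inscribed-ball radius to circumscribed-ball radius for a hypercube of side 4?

r_in = 4/2 (half the side); r_out = 4√24/2 (half the diagonal). Ratio = 1/√24 ≈ 0.204124.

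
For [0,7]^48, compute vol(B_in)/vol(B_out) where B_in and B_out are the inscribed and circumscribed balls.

The radii are 7/2 and 7√48/2, so the volume ratio is (1/√48)^48 = 48^{-48/2} ≈ 4.469e-41.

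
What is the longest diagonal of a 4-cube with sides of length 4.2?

Diagonal = √4 · 4.2 = 8.4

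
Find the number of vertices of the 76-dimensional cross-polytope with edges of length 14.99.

The 76-dimensional cross-polytope has 2n = 2·76 = 152 vertices.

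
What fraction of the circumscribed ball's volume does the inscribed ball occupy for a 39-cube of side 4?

The radii are 4/2 and 4√39/2, so the volume ratio is (1/√39)^39 = 39^{-39/2} ≈ 9.42411e-32.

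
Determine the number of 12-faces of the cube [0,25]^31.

An n-cube has C(n,k)·2^(n-k) k-faces. Here C(31,12)·2^19 = 141120525·524288 = 73987797811200.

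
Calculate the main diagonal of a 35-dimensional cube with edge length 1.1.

The space diagonal of an n-cube of side s is s√n. Here 1.1·√35 ≈ 6.50769.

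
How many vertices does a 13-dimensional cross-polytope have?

Number of vertices = 2n = 26.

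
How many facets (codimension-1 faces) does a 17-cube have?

f_16(17-cube) = (17 choose 16) · 2^1 = 34.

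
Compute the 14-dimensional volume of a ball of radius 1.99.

V_14(1.99) = π^(14/2) · (1.99)^14 / Γ(14/2 + 1) ≈ 9152.96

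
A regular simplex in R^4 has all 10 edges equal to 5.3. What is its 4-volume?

For a regular n-simplex with edge a, V = (a^n / n!)·√((n+1)/2^n). With a=5.3, n=4: V ≈ 18.3788.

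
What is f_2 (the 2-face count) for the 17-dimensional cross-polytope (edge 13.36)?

f_2(17-orthoplex) = 2^3 · (17 choose 3) = 5440.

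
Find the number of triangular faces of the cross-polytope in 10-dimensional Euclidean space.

Each 2-face is the convex hull of 3 vertices, one chosen as ±e_i from each of 3 distinct axes: 2^3·C(10,3) = 960.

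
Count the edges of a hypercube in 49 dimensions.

An n-cube has n·2^(n-1) edges. With n = 49: 49·281474976710656 = 13792273858822144.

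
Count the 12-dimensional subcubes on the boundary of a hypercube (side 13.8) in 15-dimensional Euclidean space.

An n-cube has C(n,k)·2^(n-k) k-faces. Here C(15,12)·2^3 = 455·8 = 3640.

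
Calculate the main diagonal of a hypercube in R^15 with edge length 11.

The space diagonal of an n-cube of side s is s√n. Here 11·√15 ≈ 42.6028.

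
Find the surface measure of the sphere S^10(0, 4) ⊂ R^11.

S = n·V_n(r)/r = 11·V_11(4)/4 (volume-to-surface relation), giving 67108864·π^5/945 ≈ 2.17319e+07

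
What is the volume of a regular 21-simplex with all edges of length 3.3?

V = (3.3^21 / 21!) · √((21+1) / 2^21) ≈ 4.90733e-12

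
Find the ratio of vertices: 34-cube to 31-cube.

The 34-cube has 2^34 = 17179869184 vertices. The 31-cube has 2^31 = 2147483648 vertices. Ratio: 17179869184/2147483648 = 8.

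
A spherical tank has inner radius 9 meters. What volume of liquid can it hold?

V = 972·π ≈ 3053.63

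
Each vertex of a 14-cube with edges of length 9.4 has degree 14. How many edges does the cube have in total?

Number of 1-faces = C(14,1)·2^(14-1) = 14·8192 = 114688.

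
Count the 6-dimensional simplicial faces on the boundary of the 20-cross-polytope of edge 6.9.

Each 6-face is the convex hull of 7 vertices, one chosen as ±e_i from each of 7 distinct axes: 2^7·C(20,7) = 9922560.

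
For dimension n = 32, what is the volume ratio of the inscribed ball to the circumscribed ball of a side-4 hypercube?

V_in / V_out = (r_in/r_out)^32 = (1/√32)^32 = 32^(-32/2) ≈ 8.27181e-25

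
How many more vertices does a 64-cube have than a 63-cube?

The 64-cube has 2^64 = 18446744073709551616 vertices. The 63-cube has 2^63 = 9223372036854775808 vertices. Difference: 18446744073709551616 - 9223372036854775808 = 9223372036854775808.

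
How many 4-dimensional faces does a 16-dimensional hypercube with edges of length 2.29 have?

An n-cube has C(n,k)·2^(n-k) k-faces. Here C(16,4)·2^12 = 1820·4096 = 7454720.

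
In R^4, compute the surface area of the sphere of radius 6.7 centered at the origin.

S = n·V_n(r)/r = 4·V_4(6.7)/6.7 (volume-to-surface relation), giving 5936.82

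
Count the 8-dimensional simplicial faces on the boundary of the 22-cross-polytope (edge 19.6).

An n-cross-polytope has 2^(k+1)·C(n,k+1) k-faces. Here 2^9·C(22,9) = 512·497420 = 254679040.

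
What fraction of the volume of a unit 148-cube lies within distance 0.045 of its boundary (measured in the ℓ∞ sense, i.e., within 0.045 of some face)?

1 - (1 - 2·0.045)^148 = 1 - 0.91^148 ≈ 0.9999991328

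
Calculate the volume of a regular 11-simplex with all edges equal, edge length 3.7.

Volume = 3.7^11 · √(12/2^11) / 11! ≈ 0.00341184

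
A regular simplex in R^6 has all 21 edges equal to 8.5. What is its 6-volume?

For a regular n-simplex with edge a, V = (a^n / n!)·√((n+1)/2^n). With a=8.5, n=6: V ≈ 173.237.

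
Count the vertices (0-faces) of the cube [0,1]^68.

Number of vertices = 2^68 = 295147905179352825856.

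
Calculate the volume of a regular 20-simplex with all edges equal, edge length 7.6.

For a regular n-simplex with edge a, V = (a^n / n!)·√((n+1)/2^n). With a=7.6, n=20: V ≈ 0.000760251.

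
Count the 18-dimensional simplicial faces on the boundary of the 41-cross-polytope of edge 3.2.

An n-cross-polytope has 2^(k+1)·C(n,k+1) k-faces. Here 2^19·C(41,19) = 524288·244662670200 = 128273702033817600.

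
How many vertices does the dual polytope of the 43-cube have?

Number of vertices = 2n = 86.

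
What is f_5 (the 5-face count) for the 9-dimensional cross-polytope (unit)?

Number of 5-faces = 2^(5+1) · C(9,5+1) = 64 · 84 = 5376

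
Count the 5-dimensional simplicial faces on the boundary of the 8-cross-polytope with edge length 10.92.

f_5(8-orthoplex) = 2^6 · (8 choose 6) = 1792.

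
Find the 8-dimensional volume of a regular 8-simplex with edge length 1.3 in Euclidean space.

For a regular n-simplex with edge a, V = (a^n / n!)·√((n+1)/2^n). With a=1.3, n=8: V ≈ 3.79339e-05.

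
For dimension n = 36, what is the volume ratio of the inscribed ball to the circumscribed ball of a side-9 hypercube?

V_in / V_out = (r_in/r_out)^36 = (1/√36)^36 = 36^(-36/2) ≈ 9.69516e-29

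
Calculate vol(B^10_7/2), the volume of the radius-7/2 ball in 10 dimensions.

V = 282475249·π^5/122880 ≈ 703475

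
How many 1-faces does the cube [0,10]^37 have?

An n-cube has n·2^(n-1) edges. With n = 37: 37·68719476736 = 2542620639232.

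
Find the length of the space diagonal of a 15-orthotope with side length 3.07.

The space diagonal of an n-cube of side s is s√n. Here 3.07·√15 ≈ 11.8901.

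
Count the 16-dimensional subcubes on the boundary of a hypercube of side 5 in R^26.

Number of 16-faces = C(26,16) · 2^(26-16) = 5311735 · 1024 = 5439216640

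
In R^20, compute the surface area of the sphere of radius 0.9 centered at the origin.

|∂B_20(0.9)| ≈ 0.0697226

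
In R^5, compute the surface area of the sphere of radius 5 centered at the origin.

|∂B_5(5)| = 5000·π^2/3 ≈ 16449.3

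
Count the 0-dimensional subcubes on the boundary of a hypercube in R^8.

An n-cube has C(n,k)·2^(n-k) k-faces. Here C(8,0)·2^8 = 1·256 = 256.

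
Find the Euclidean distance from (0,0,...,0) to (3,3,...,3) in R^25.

d = √(3² + 3² + ... + 3²) [25 terms] = √(25·3²) = 3√25 = 15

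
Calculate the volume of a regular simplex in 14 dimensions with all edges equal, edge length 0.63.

Volume = 0.63^14 · √(15/2^14) / 14! ≈ 5.38512e-16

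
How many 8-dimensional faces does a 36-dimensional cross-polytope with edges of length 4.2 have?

Each 8-face is the convex hull of 9 vertices, one chosen as ±e_i from each of 9 distinct axes: 2^9·C(36,9) = 48201359360.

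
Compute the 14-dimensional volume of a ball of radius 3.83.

Volume = π^{14/2}·(3.83)^14/Γ(8) ≈ 8.75793e+07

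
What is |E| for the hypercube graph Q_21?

Each of the 2^21 = 2097152 vertices has degree 21; total edges = 21·2^21/2 = 22020096.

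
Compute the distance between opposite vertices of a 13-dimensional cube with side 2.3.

The space diagonal of an n-cube of side s is s√n. Here 2.3·√13 ≈ 8.29277.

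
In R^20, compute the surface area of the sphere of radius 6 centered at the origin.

|∂B_20(6)| = 117546246144·π^10/35 ≈ 3.14514e+14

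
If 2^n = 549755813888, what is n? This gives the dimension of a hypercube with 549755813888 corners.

n = log_2(549755813888) = 39.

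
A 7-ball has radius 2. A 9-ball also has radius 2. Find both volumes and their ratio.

V_7(2) ≈ 604.77. V_9(2) ≈ 1688.84. Ratio V_7/V_9 ≈ 0.3581.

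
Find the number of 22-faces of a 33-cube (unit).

An n-cube has C(n,k)·2^(n-k) k-faces. Here C(33,22)·2^11 = 193536720·2048 = 396363202560.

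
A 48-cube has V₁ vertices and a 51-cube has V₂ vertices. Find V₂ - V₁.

V₁ = 2^48 = 281474976710656. V₂ = 2^51 = 2251799813685248. V₂ - V₁ = 1970324836974592.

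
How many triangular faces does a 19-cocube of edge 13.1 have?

Each 2-face is the convex hull of 3 vertices, one chosen as ±e_i from each of 3 distinct axes: 2^3·C(19,3) = 7752.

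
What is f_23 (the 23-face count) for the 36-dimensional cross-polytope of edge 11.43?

f_23(36-orthoplex) = 2^24 · (36 choose 24) = 20999667135283200.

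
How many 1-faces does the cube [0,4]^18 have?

The 18-cube has n·2^(n-1) = 18·2^17 = 18·131072 = 2359296 edges.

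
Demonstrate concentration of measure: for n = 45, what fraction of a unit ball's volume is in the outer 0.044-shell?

1 - (1-0.044)^45 ≈ 0.867991 ≈ 86.80%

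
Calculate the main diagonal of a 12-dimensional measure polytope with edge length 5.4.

||(5.4,5.4,...,5.4)|| = √(12)·5.4 ≈ 18.7061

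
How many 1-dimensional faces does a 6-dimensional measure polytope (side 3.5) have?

Number of 1-faces = C(6,1) · 2^(6-1) = 6 · 32 = 192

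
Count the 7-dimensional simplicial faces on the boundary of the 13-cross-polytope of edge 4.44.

An n-cross-polytope has 2^(k+1)·C(n,k+1) k-faces. Here 2^8·C(13,8) = 256·1287 = 329472.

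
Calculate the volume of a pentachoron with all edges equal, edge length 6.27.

Volume = 6.27^4 · √(5/2^4) / 4! ≈ 35.9985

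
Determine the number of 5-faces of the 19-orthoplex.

Each 5-face is the convex hull of 6 vertices, one chosen as ±e_i from each of 6 distinct axes: 2^6·C(19,6) = 1736448.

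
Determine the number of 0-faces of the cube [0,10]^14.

Choose 0 of 14 axes to span the face (C(14,0) = 1 way), then fix each of the remaining 14 coordinates at one of its two extreme values (2^14 = 16384 ways): 1·16384 = 16384.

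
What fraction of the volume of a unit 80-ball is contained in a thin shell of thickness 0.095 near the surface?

Shell fraction = 1 - (1-0.095)^80 ≈ 0.99966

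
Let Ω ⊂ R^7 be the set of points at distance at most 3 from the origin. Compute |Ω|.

V = 11664·π^3/35 ≈ 10333.1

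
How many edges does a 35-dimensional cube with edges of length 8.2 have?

Number of 1-faces = C(35,1)·2^(35-1) = 35·17179869184 = 601295421440.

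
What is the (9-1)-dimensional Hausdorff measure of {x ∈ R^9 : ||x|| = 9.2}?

The surface area of an n-ball is 2π^(n/2) r^(n-1) / Γ(n/2). For n=9, r=9.2: 1.52357e+09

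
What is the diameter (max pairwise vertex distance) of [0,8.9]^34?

Diagonal = √34 · 8.9 ≈ 51.8955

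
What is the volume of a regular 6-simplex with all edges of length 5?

For a regular n-simplex with edge a, V = (a^n / n!)·√((n+1)/2^n). With a=5, n=6: V ≈ 7.17706.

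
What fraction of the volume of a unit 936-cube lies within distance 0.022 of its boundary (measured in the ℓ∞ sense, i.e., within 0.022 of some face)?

The inner cube has side 1-2·0.022 = 0.956 and volume (0.956)^936 ≈ 5.112e-19, so the shell holds 1 - 5.112e-19 of the volume.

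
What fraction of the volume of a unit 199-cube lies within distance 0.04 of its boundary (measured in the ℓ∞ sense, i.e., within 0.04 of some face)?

1 - (1 - 2·0.04)^199 = 1 - 0.92^199 ≈ 0.9999999378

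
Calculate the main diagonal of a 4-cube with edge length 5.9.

||(5.9,5.9,...,5.9)|| = √(4)·5.9 = 11.8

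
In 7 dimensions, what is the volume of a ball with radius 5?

Volume = π^{7/2}·(5)^7/Γ(9/2) = 250000·π^3/21 ≈ 369122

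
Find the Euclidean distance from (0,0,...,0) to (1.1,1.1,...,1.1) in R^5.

Diagonal = √5 · 1.1 ≈ 2.45967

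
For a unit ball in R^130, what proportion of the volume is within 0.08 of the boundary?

Shell fraction = 1 - (1-0.08)^130 ≈ 0.99998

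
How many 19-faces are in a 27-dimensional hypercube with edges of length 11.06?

Number of 19-faces = C(27,19) · 2^(27-19) = 2220075 · 256 = 568339200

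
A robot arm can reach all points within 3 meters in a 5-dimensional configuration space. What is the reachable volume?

V = 648·π^2/5 ≈ 1279.1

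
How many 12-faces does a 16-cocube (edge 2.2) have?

Each 12-face is the convex hull of 13 vertices, one chosen as ±e_i from each of 13 distinct axes: 2^13·C(16,13) = 4587520.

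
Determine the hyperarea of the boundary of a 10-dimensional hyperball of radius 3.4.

The surface area of an n-ball is 2π^(n/2) r^(n-1) / Γ(n/2). For n=10, r=3.4: 1.54838e+06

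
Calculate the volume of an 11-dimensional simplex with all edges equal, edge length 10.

V = (10^11 / 11!) · √((11+1) / 2^11) ≈ 191.765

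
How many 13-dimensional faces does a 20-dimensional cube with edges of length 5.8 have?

An n-cube has C(n,k)·2^(n-k) k-faces. Here C(20,13)·2^7 = 77520·128 = 9922560.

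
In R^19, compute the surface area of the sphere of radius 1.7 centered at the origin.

The surface area of an n-ball is 2π^(n/2) r^(n-1) / Γ(n/2). For n=19, r=1.7: 12457.2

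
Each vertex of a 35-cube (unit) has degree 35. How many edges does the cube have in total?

Each of the 2^35 = 34359738368 vertices has degree 35; total edges = 35·2^35/2 = 601295421440.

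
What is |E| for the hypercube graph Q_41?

Number of 1-faces = C(41,1)·2^(41-1) = 41·1099511627776 = 45079976738816.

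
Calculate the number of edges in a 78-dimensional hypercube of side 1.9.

The 78-cube has n·2^(n-1) = 78·2^77 = 78·151115727451828646838272 = 11787026741242634453385216 edges.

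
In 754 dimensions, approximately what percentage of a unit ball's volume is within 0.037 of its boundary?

1 - (1-0.037)^754 ≈ 1 - 4.51e-13 ≈ (100 - 4.51e-11)%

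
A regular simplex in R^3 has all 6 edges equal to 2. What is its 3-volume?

Volume = (√2/12) · 2³ = 0.942809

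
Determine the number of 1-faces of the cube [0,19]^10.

Number of 1-faces = C(10,1) · 2^(10-1) = 10 · 512 = 5120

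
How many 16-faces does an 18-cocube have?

An n-cross-polytope has 2^(k+1)·C(n,k+1) k-faces. Here 2^17·C(18,17) = 131072·18 = 2359296.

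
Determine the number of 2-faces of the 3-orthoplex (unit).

Each 2-face is the convex hull of 3 vertices, one chosen as ±e_i from each of 3 distinct axes: 2^3·C(3,3) = 8.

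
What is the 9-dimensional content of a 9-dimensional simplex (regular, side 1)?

V = (1^9 / 9!) · √((9+1) / 2^9) ≈ 3.85125e-07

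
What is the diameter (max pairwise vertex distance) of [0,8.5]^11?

||(8.5,8.5,...,8.5)|| = √(11)·8.5 ≈ 28.1913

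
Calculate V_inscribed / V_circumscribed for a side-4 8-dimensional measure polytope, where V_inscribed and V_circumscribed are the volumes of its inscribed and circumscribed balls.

Volume scales as r^n, and r_in/r_out = 1/√8, giving (1/√8)^8 ≈ 0.000244141.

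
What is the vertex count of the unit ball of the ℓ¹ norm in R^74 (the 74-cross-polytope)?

The 74-dimensional cross-polytope has 2n = 2·74 = 148 vertices.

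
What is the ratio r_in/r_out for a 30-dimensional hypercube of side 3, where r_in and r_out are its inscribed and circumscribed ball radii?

For an n-cube of any side s, the inradius is s/2 and the circumradius is s√n/2, so the ratio is 1/√30 ≈ 0.182574.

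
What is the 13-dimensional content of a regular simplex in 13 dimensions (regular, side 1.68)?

V = (1.68^13 / 13!) · √((13+1) / 2^13) ≈ 5.6378e-09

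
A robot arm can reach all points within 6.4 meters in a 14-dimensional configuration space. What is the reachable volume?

The n-ball volume is π^(n/2)·r^n/Γ(n/2+1). With n=14, r=6.4: V ≈ 1.15915e+11.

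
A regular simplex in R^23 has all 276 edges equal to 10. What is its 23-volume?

V = (10^23 / 23!) · √((23+1) / 2^23) ≈ 0.00654284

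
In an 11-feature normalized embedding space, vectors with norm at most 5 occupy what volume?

Volume = π^{11/2}·(5)^11/Γ(13/2) = 625000000·π^5/2079 ≈ 9.19973e+07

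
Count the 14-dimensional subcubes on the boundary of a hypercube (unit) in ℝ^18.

f_14(18-cube) = (18 choose 14) · 2^4 = 48960.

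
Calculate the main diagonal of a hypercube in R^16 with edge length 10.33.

Diagonal = √16 · 10.33 = 41.32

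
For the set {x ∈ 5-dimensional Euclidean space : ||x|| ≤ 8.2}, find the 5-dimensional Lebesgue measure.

The n-ball volume is π^(n/2)·r^n/Γ(n/2+1). With n=5, r=8.2: V ≈ 195150.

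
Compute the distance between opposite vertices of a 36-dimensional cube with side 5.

d = √(5² + 5² + ... + 5²) [36 terms] = √(36·5²) = 5√36 = 30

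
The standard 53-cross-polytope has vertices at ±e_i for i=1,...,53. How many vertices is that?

The 53-dimensional cross-polytope has 2n = 2·53 = 106 vertices.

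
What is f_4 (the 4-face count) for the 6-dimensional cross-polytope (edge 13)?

f_4(6-orthoplex) = 2^5 · (6 choose 5) = 192.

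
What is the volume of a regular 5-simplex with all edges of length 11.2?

Volume = 11.2^5 · √(6/2^5) / 5! ≈ 635.93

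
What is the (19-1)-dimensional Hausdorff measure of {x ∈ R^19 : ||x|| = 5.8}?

The surface area of an n-ball is 2π^(n/2) r^(n-1) / Γ(n/2). For n=19, r=5.8: 4.88703e+13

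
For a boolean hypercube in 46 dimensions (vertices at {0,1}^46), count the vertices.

Number of vertices = 2^46 = 70368744177664.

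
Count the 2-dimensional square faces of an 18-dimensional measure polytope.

Choose 2 of 18 axes to span the face (C(18,2) = 153 ways), then fix each of the remaining 16 coordinates at one of its two extreme values (2^16 = 65536 ways): 153·65536 = 10027008.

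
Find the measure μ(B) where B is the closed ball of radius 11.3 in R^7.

Volume = π^{7/2}·(11.3)^7/Γ(9/2) ≈ 1.11155e+08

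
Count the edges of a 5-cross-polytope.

Each 1-face is the convex hull of 2 vertices, one chosen as ±e_i from each of 2 distinct axes: 2^2·C(5,2) = 40.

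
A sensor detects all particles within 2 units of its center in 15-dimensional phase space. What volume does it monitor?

The n-ball volume is π^(n/2)·r^n/Γ(n/2+1). With n=15, r=2: V = 8388608·π^7/2027025 ≈ 12499.1.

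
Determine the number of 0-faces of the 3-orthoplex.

f_0(3-orthoplex) = 2^1 · (3 choose 1) = 6.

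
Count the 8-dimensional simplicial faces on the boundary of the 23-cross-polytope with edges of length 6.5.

Number of 8-faces = 2^(8+1) · C(23,8+1) = 512 · 817190 = 418401280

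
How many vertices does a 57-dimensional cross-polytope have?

An n-cross-polytope has 2n vertices; here n = 57, giving 114.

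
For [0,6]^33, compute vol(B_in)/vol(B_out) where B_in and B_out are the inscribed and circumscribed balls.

V_in / V_out = (r_in/r_out)^33 = (1/√33)^33 = 33^(-33/2) ≈ 8.80076e-26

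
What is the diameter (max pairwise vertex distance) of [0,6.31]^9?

Diagonal = √9 · 6.31 = 18.93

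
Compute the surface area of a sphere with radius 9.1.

The surface area of an n-ball is 2π^(n/2) r^(n-1) / Γ(n/2). For n=3, r=9.1: 4πr² = 4π·(9.1)² ≈ 1040.62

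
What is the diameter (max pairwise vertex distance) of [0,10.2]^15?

The space diagonal of an n-cube of side s is s√n. Here 10.2·√15 ≈ 39.5044.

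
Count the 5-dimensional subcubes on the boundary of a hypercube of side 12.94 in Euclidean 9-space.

Choose 5 of 9 axes to span the face (C(9,5) = 126 ways), then fix each of the remaining 4 coordinates at one of its two extreme values (2^4 = 16 ways): 126·16 = 2016.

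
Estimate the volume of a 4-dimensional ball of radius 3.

Volume = π^{4/2}·(3)^4/Γ(3) = 81·π^2/2 ≈ 399.719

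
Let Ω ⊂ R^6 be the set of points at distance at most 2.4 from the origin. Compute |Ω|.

The n-ball volume is π^(n/2)·r^n/Γ(n/2+1). With n=6, r=2.4: V ≈ 987.565.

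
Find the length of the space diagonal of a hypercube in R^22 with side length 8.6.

Diagonal = √22 · 8.6 ≈ 40.3376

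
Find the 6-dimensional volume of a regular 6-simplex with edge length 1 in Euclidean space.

For a regular n-simplex with edge a, V = (a^n / n!)·√((n+1)/2^n). With a=1, n=6: V ≈ 0.000459332.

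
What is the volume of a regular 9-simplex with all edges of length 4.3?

V = (4.3^9 / 9!) · √((9+1) / 2^9) ≈ 0.193561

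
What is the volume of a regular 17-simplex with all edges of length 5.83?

V_17 = √(18) · 5.83^17 / (17! · 2^(17/2)) ≈ 0.00034212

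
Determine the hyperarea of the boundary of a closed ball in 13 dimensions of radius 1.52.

|∂B_13(1.52)| ≈ 1800.56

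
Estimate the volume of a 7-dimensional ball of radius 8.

V = 33554432·π^3/105 ≈ 9.90855e+06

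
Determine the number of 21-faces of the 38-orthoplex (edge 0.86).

An n-cross-polytope has 2^(k+1)·C(n,k+1) k-faces. Here 2^22·C(38,22) = 4194304·22239974430 = 93281213711646720.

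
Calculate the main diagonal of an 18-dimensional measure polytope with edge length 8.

Diagonal = √18 · 8 ≈ 33.9411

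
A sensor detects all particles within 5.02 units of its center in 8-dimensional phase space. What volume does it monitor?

The n-ball volume is π^(n/2)·r^n/Γ(n/2+1). With n=8, r=5.02: V ≈ 1.63688e+06.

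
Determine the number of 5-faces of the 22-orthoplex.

Number of 5-faces = 2^(5+1) · C(22,5+1) = 64 · 74613 = 4775232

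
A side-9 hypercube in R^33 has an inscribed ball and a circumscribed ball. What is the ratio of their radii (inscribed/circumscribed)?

For an n-cube of any side s, the inradius is s/2 and the circumradius is s√n/2, so the ratio is 1/√33 ≈ 0.174078.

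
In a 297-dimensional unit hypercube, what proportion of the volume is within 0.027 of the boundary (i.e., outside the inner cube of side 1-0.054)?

Shell fraction = 1 - (1-0.054)^297 ≈ 0.9999999309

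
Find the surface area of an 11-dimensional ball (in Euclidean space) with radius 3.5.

S = n·V_n(r)/r = 11·V_11(3.5)/3.5 (volume-to-surface relation), giving 40353607·π^5/2160 ≈ 5.71713e+06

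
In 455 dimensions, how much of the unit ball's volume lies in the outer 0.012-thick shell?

V(inner)/V(outer) = ((1-0.012)/1)^455 ≈ 0.004115, so the shell fraction is 0.995885.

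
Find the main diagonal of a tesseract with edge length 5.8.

The space diagonal of an n-cube of side s is s√n. Here 5.8·√4 = 11.6.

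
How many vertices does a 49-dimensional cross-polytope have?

An n-cross-polytope has 2n vertices; here n = 49, giving 98.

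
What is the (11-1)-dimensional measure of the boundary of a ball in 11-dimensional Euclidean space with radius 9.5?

S_11(9.5) = 2·π^(11/2)·(9.5)^10 / Γ(11/2) = 6131066257801·π^5/15120 ≈ 1.24089e+11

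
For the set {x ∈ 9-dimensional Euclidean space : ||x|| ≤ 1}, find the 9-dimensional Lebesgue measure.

V = 32·π^4/945 ≈ 3.29851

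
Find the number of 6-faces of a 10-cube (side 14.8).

Number of 6-faces = C(10,6) · 2^(10-6) = 210 · 16 = 3360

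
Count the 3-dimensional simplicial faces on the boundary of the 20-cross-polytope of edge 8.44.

Number of 3-faces = 2^(3+1) · C(20,3+1) = 16 · 4845 = 77520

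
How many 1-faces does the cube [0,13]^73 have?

Each of the 2^73 = 9444732965739290427392 vertices has degree 73; total edges = 73·2^73/2 = 344732753249484100599808.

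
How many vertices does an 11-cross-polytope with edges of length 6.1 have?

Each 0-face is the convex hull of 1 vertex, one chosen as ±e_i from each of 1 distinct axis: 2^1·C(11,1) = 22.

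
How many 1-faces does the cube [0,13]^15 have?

Each of the 2^15 = 32768 vertices has degree 15; total edges = 15·2^15/2 = 245760.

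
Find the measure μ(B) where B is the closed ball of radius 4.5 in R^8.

V_8(4.5) = π^(8/2) · (4.5)^8 / Γ(8/2 + 1) = 14348907·π^4/2048 ≈ 682478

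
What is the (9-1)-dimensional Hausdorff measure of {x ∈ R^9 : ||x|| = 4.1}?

|∂B_9(4.1)| ≈ 2.37045e+06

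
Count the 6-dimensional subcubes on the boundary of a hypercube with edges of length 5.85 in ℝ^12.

Number of 6-faces = C(12,6) · 2^(12-6) = 924 · 64 = 59136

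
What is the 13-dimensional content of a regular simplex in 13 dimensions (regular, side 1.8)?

Volume = 1.8^13 · √(14/2^13) / 13! ≈ 1.38239e-08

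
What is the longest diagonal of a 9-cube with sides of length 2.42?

Diagonal = √9 · 2.42 = 7.26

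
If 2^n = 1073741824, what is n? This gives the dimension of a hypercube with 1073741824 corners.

n = log_2(1073741824) = 30.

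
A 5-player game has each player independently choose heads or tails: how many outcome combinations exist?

Each vertex is a binary string of length 5, so there are 2^5 = 32.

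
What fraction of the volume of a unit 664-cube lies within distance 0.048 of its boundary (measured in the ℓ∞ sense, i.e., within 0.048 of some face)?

1 - (1 - 2·0.048)^664 = 1 - 0.904^664 ≈ 1 - 7.868e-30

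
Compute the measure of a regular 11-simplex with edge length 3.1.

For a regular n-simplex with edge a, V = (a^n / n!)·√((n+1)/2^n). With a=3.1, n=11: V ≈ 0.000487246.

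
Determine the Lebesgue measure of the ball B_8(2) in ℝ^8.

Volume = π^{8/2}·(2)^8/Γ(5) = 32·π^4/3 ≈ 1039.03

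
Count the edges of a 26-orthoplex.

Number of 1-faces = 2^(1+1) · C(26,1+1) = 4 · 325 = 1300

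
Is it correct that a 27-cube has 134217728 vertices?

True. The 27-cube has 2^27 = 134217728 vertices.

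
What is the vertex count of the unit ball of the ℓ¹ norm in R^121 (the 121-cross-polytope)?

The 121-dimensional cross-polytope has 2n = 2·121 = 242 vertices.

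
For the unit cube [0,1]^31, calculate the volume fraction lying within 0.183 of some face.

The inner cube has side 1-2·0.183 = 0.634 and volume (0.634)^31 ≈ 7.324e-07, so the shell holds 0.9999992676 of the volume.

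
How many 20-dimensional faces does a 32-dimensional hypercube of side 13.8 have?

Number of 20-faces = C(32,20) · 2^(32-20) = 225792840 · 4096 = 924847472640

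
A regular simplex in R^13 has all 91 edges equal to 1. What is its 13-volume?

V = (1^13 / 13!) · √((13+1) / 2^13) ≈ 6.63879e-12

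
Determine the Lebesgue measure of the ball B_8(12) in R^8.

Volume = π^{8/2}·(12)^8/Γ(5) = 17915904·π^4 ≈ 1.74517e+09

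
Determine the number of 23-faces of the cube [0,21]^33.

Number of 23-faces = C(33,23) · 2^(33-23) = 92561040 · 1024 = 94782504960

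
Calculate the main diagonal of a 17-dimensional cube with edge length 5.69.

The space diagonal of an n-cube of side s is s√n. Here 5.69·√17 ≈ 23.4605.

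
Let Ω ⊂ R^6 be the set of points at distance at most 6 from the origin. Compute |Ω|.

V = 7776·π^3 ≈ 241105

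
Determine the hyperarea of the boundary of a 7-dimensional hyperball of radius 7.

S = n·V_n(r)/r = 7·V_7(7)/7 (volume-to-surface relation), giving 1882384·π^3/15 ≈ 3.89105e+06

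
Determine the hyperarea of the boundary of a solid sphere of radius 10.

|∂B_3(10)| = 4πr² = 4π·(10)² ≈ 1256.64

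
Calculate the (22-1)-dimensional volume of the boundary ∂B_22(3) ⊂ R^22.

S_22(3) = 2·π^(22/2)·(3)^21 / Γ(22/2) = 129140163·π^11/22400 ≈ 1.69614e+09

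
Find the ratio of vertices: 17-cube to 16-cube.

The 17-cube has 2^17 = 131072 vertices. The 16-cube has 2^16 = 65536 vertices. Ratio: 131072/65536 = 2.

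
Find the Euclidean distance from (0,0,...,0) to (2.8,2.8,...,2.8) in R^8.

The space diagonal of an n-cube of side s is s√n. Here 2.8·√8 ≈ 7.9196.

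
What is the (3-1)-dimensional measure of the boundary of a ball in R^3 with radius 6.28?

S = n·V_n(r)/r = 3·V_3(6.28)/6.28 (volume-to-surface relation), giving 4πr² = 4π·(6.28)² ≈ 495.598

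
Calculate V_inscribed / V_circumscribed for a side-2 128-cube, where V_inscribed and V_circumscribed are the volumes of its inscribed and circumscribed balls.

V_in / V_out = (r_in/r_out)^128 = (1/√128)^128 = 128^(-128/2) ≈ 1.37582e-135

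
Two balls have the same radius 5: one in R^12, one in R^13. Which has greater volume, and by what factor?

V_12(5) ≈ 3.25992e+08, V_13(5) ≈ 1.11161e+09. The 13-ball is larger by a factor of 3.41.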